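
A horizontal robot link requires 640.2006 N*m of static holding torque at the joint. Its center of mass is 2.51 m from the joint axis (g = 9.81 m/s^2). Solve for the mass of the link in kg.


m = tau / (g*L) = 640.2006 / (9.81 * 2.51) = 26.0000

26.0000 kg


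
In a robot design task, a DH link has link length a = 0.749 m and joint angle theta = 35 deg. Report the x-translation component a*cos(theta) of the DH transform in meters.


a*cos(theta) = 0.749*cos(35 deg) = 0.6135

0.6135 m


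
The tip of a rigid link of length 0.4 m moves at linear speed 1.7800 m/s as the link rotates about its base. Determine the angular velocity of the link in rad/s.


omega = v / L = 1.7800 / 0.4 = 4.4500

4.4500 rad/s


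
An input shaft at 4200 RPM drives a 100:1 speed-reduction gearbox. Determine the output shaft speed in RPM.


omega_out = omega_in / N = 4200 / 100 = 42.0000

42.0000 RPM


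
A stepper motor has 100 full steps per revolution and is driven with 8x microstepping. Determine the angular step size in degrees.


step = 360/(100*8) = 360/800 = 0.4500

0.4500 degrees


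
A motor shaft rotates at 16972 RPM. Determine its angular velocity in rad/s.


omega = 16972 * 2*pi/60 = 1777.3037

1777.3037 rad/s


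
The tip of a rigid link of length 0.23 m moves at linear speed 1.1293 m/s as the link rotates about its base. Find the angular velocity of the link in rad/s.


omega = v / L = 1.1293 / 0.23 = 4.9100

4.9100 rad/s


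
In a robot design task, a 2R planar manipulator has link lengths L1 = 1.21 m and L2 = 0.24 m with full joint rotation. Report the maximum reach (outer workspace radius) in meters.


r_max = L1 + L2 = 1.21 + 0.24 = 1.4500

1.4500 m


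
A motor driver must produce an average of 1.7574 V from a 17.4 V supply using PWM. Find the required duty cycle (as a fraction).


D = V_avg/V_supply = 1.7574/17.4 = 0.1010

0.1010


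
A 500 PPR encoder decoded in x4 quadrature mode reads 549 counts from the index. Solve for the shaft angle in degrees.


angle = counts * 360 / (PPR*4) = 549 * 360 / 2000 = 98.8200

98.8200 degrees


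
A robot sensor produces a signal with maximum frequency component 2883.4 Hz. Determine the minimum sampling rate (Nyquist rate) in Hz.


f_s,min = 2*f_max = 2*2883.4 = 5766.8000

5766.8000 Hz


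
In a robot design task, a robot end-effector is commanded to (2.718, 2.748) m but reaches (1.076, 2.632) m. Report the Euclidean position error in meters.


dx = 1.076 - (2.718) = -1.6420, dy = 2.632 - (2.748) = -0.1160
err = sqrt(2.696164 + 0.013456) = 1.6461

1.6461 m


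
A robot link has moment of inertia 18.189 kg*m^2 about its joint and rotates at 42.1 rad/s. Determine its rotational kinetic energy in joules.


KE = (1/2)*I*omega^2 = 0.5*18.189*42.1^2 = 16119.1827

16119.1827 J


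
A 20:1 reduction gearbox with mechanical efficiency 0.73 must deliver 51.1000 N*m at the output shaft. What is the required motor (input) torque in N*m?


tau_in = tau_out / (N * eta) = 51.1000 / (20 * 0.73) = 3.5000

3.5000 N*m


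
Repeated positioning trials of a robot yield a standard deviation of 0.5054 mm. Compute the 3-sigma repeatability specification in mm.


repeatability = 3*sigma = 3*0.5054 = 1.5162

1.5162 mm


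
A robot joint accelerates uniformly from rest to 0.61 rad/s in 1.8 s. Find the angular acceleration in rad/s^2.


alpha = delta_omega / t = 0.61 / 1.8 = 0.3389

0.3389 rad/s^2


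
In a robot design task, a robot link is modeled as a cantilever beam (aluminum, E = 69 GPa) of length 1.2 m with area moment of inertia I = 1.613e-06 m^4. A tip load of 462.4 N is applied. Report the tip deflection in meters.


delta = F*L^3/(3*E*I) = 462.4*1.2^3/(3*6.900e+10*1.613e-06)
      = 799.0272/333891 = 0.0024

0.0024 m


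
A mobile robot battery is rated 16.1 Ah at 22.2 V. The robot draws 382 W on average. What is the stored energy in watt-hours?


E = capacity * V = 16.1*22.2 = 357.4200

357.4200 Wh


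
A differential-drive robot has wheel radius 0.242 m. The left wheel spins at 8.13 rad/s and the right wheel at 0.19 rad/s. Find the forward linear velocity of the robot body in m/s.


v = r*(wR + wL)/2 = 0.242*(0.19 + 8.13)/2 = 1.0067

1.0067 m/s


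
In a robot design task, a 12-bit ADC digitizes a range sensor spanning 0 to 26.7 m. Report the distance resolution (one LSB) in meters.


res = range / 2^n = 26.7/2^12 = 26.7/4096 = 0.0065

0.0065 m


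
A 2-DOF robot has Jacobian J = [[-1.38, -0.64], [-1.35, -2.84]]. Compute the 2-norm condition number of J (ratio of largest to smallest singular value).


JJ^T eigenvalues: trace(JJ^T) = 12.2021, det(JJ^T) = det(J)^2 = 9.33424704
s_max^2 = (12.2021 + sqrt(111.55425625))/2 = 11.38201242
s_min^2 = (12.2021 - sqrt(111.55425625))/2 = 0.82008758
kappa = s_max/s_min = sqrt(11.38201242/0.82008758) = 3.7255

3.7255


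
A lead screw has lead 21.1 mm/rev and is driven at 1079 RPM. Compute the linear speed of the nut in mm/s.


v = lead * (RPM/60) = 21.1*1079/60 = 379.4483

379.4483 mm/s


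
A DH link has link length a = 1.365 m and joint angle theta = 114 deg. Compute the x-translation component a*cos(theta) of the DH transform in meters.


a*cos(theta) = 1.365*cos(114 deg) = -0.5552

-0.5552 m


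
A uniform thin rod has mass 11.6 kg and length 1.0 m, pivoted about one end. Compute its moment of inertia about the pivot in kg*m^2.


I = (1/3)*m*L^2 = (1/3)*11.6*1.0^2 = 3.8667

3.8667 kg*m^2


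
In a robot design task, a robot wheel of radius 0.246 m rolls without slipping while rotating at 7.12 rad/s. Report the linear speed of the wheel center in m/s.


v = omega * r = 7.12 * 0.246 = 1.7515

1.7515 m/s


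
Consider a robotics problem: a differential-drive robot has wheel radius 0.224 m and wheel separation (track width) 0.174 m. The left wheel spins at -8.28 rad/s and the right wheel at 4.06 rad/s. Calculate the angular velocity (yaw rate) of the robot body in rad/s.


omega = r*(wR - wL)/L = 0.224*(4.06 - (-8.28))/0.174 = 15.8860

15.8860 rad/s


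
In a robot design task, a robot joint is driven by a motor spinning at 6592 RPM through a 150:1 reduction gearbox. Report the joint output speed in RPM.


omega_joint = omega_motor / N = 6592 / 150 = 43.9467

43.9467 RPM


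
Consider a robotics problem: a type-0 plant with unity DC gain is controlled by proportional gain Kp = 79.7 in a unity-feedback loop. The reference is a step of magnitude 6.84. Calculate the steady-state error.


e_ss = R/(1 + Kp) = 6.84/(1 + 79.7) = 6.84/80.7000 = 0.0848

0.0848


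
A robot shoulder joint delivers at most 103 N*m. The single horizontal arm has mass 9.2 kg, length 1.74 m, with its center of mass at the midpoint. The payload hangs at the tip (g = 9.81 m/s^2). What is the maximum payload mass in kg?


tau_arm = m_arm*g*(L/2) = 9.2*9.81*1.74/2 = 78.5192 N*m
tau_payload = tau_max - tau_arm = 103 - 78.5192 = 24.4808
m_payload = tau_payload / (g*L) = 24.4808 / (9.81*1.74) = 1.4342

1.4342 kg


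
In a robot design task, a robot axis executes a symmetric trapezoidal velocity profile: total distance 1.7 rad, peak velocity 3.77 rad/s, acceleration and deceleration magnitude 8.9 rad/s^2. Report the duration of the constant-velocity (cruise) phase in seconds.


t_acc = v/a = 0.423596 s, d_acc = v^2/(2a) = 0.798478 rad each
d_cruise = 1.7 - 2*0.798478 = 0.103044 rad
t_cruise = d_cruise/v = 0.103044/3.77 = 0.0273

0.0273 s


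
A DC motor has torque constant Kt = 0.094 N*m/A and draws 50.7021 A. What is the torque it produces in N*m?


tau = Kt * I = 0.094*50.7021 = 4.7660

4.7660 N*m


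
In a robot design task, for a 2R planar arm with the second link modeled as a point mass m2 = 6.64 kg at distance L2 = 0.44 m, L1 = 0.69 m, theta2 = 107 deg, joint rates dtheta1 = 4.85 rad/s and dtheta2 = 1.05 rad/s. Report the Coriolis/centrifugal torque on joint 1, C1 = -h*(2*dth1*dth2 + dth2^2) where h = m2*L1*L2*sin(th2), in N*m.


h = m2*L1*L2*sin(th2) = 6.64*0.69*0.44*sin(107 deg) = 1.927819
C1 = -h*(2*4.85*1.05 + 1.05^2) = -1.927819*11.2875 = -21.7603

-21.7603 N*m


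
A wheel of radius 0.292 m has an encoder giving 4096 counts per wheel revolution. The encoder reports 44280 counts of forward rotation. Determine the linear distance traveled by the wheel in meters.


revs = 44280/4096 = 10.810547
d = revs * 2*pi*r = 10.810547 * 2*pi*0.292 = 19.8340

19.8340 m


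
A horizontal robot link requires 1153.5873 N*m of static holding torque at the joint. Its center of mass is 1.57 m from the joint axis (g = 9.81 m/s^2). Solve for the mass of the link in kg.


m = tau / (g*L) = 1153.5873 / (9.81 * 1.57) = 74.9000

74.9000 kg


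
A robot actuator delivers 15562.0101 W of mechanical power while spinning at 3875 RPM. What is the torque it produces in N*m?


omega = 3875 * 2*pi/60 = 405.789051 rad/s
tau = P / omega = 15562.0101 / 405.789051 = 38.3500

38.3500 N*m


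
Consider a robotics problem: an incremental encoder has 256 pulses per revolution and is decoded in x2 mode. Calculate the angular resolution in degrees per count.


resolution = 360 / (PPR * 2) = 360 / 512 = 0.7031

0.7031 degrees


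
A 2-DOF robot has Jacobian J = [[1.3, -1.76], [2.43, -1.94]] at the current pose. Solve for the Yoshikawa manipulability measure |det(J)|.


det(J) = 1.3*-1.94 - (-1.76)*(2.43) = 1.7548
|det(J)| = 1.7548

1.7548


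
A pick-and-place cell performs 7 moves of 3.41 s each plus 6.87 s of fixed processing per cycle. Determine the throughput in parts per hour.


T_cycle = 7*3.41 + 6.87 = 30.7400 s
rate = 3600/T = 117.1113

117.1113 parts/hour


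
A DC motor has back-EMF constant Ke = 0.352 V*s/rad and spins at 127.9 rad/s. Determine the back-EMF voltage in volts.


V_emf = Ke * omega = 0.352*127.9 = 45.0208

45.0208 V


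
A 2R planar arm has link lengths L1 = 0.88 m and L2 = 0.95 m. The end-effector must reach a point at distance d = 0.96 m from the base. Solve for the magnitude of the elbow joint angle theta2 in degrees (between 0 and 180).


cos(th2) = (d^2 - L1^2 - L2^2)/(2*L1*L2) = (0.96^2 - 0.88^2 - 0.95^2)/(2*0.88*0.95) = -0.45173445
th2 = acos(-0.45173445) = 116.8550 deg

116.8550 degrees


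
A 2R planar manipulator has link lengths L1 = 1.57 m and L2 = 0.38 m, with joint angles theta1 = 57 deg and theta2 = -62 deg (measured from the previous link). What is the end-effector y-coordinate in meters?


y = L1*sin(th1) + L2*sin(th1+th2) = 1.57*sin(57 deg) + 0.38*sin(-5 deg) = 1.2836

1.2836 m


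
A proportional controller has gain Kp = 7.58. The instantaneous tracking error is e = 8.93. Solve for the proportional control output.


u_P = Kp * e = 7.58 * 8.93 = 67.6894

67.6894


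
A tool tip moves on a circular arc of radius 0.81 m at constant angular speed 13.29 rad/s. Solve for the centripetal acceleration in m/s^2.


a_c = omega^2 * r = 13.29^2 * 0.81 = 143.0655

143.0655 m/s^2


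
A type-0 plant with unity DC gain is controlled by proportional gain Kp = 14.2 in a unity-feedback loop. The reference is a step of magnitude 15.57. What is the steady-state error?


e_ss = R/(1 + Kp) = 15.57/(1 + 14.2) = 15.57/15.2000 = 1.0243

1.0243


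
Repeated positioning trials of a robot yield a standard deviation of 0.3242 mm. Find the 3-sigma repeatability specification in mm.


repeatability = 3*sigma = 3*0.3242 = 0.9726

0.9726 mm


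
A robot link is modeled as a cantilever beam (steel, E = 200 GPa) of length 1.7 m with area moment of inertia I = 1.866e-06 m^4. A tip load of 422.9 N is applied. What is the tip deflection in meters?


delta = F*L^3/(3*E*I) = 422.9*1.7^3/(3*2.000e+11*1.866e-06)
      = 2077.7077/1119600 = 0.0019

0.0019 m


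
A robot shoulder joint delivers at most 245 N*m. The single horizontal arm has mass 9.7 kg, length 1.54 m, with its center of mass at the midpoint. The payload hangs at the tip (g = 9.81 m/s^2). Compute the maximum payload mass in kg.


tau_arm = m_arm*g*(L/2) = 9.7*9.81*1.54/2 = 73.2709 N*m
tau_payload = tau_max - tau_arm = 245 - 73.2709 = 171.7291
m_payload = tau_payload / (g*L) = 171.7291 / (9.81*1.54) = 11.3672

11.3672 kg


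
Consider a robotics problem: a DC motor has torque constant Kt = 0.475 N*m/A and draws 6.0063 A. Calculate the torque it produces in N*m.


tau = Kt * I = 0.475*6.0063 = 2.8530

2.8530 N*m


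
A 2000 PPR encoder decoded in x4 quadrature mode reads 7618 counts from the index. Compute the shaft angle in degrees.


angle = counts * 360 / (PPR*4) = 7618 * 360 / 8000 = 342.8100

342.8100 degrees


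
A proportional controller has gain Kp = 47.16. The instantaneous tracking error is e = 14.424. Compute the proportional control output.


u_P = Kp * e = 47.16 * 14.424 = 680.2358

680.2358


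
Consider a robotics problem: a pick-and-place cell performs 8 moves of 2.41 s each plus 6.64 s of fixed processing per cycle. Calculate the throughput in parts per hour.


T_cycle = 8*2.41 + 6.64 = 25.9200 s
rate = 3600/T = 138.8889

138.8889 parts/hour


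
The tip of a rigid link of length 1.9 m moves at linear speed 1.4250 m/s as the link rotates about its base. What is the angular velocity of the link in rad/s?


omega = v / L = 1.4250 / 1.9 = 0.7500

0.7500 rad/s


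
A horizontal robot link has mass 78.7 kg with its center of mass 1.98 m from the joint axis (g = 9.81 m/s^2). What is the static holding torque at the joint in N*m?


tau = m*g*L = 78.7 * 9.81 * 1.98 = 1528.6531

1528.6531 N*m


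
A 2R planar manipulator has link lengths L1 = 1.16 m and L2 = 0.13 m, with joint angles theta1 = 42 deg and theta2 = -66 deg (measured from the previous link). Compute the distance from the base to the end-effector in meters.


x = L1*cos(th1) + L2*cos(th1+th2) = 0.980809
y = L1*sin(th1) + L2*sin(th1+th2) = 0.723316
d = sqrt(x^2 + y^2) = sqrt(0.961986 + 0.523186) = 1.2187

1.2187 m


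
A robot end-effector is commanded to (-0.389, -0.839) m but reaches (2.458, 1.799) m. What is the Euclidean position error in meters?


dx = 2.458 - (-0.389) = 2.8470, dy = 1.799 - (-0.839) = 2.6380
err = sqrt(8.105409 + 6.959044) = 3.8813

3.8813 m


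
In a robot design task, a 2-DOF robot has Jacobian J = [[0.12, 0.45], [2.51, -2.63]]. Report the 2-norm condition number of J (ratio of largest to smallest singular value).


JJ^T eigenvalues: trace(JJ^T) = 13.4339, det(JJ^T) = det(J)^2 = 2.08831401
s_max^2 = (13.4339 + sqrt(172.11641317))/2 = 13.27660725
s_min^2 = (13.4339 - sqrt(172.11641317))/2 = 0.15729275
kappa = s_max/s_min = sqrt(13.27660725/0.15729275) = 9.1873

9.1873


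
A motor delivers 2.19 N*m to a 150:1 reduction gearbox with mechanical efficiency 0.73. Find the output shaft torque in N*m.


tau_out = tau_in * N * eta = 2.19 * 150 * 0.73 = 239.8050

239.8050 N*m


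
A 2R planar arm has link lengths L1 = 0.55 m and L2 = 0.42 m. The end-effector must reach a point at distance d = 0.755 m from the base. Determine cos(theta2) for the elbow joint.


cos(th2) = (d^2 - L1^2 - L2^2)/(2*L1*L2) = (0.755^2 - 0.55^2 - 0.42^2)/(2*0.55*0.42) = 0.1972

0.1972


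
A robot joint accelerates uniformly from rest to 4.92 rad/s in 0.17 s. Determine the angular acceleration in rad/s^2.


alpha = delta_omega / t = 4.92 / 0.17 = 28.9412

28.9412 rad/s^2


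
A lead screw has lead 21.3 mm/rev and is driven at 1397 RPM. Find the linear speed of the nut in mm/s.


v = lead * (RPM/60) = 21.3*1397/60 = 495.9350

495.9350 mm/s


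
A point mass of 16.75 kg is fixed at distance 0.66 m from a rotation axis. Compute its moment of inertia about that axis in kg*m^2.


I = m*r^2 = 16.75*0.66^2 = 7.2963

7.2963 kg*m^2


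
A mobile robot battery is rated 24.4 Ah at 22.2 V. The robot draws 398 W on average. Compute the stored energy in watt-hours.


E = capacity * V = 24.4*22.2 = 541.6800

541.6800 Wh


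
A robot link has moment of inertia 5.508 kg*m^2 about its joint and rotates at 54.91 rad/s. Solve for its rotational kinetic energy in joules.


KE = (1/2)*I*omega^2 = 0.5*5.508*54.91^2 = 8303.6077

8303.6077 J


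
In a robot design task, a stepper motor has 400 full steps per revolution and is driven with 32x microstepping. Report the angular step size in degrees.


step = 360/(400*32) = 360/12800 = 0.0281

0.0281 degrees


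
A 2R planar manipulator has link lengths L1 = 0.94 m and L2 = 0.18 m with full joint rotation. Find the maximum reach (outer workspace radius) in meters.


r_max = L1 + L2 = 0.94 + 0.18 = 1.1200

1.1200 m


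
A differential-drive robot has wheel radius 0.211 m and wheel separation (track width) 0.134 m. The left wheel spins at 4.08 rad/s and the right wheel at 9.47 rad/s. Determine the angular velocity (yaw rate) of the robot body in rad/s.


omega = r*(wR - wL)/L = 0.211*(9.47 - (4.08))/0.134 = 8.4872

8.4872 rad/s


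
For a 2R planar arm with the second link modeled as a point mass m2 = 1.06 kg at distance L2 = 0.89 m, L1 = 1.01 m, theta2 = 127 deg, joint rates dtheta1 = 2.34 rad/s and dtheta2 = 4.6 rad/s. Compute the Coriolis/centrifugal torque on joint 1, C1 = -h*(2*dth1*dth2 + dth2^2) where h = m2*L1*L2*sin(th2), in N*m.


h = m2*L1*L2*sin(th2) = 1.06*1.01*0.89*sin(127 deg) = 0.760967
C1 = -h*(2*2.34*4.6 + 4.6^2) = -0.760967*42.6880 = -32.4842

-32.4842 N*m


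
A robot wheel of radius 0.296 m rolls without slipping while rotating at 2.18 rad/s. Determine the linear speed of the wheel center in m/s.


v = omega * r = 2.18 * 0.296 = 0.6453

0.6453 m/s


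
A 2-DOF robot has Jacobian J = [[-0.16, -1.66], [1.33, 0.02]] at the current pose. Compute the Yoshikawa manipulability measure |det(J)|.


det(J) = -0.16*0.02 - (-1.66)*(1.33) = 2.2046
|det(J)| = 2.2046

2.2046


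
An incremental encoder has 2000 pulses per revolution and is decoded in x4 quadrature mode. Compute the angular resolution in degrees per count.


resolution = 360 / (PPR * 4) = 360 / 8000 = 0.0450

0.0450 degrees


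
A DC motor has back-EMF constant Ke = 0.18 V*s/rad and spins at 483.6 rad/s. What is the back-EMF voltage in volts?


V_emf = Ke * omega = 0.18*483.6 = 87.0480

87.0480 V


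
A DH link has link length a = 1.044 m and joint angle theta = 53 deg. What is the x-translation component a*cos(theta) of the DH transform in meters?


a*cos(theta) = 1.044*cos(53 deg) = 0.6283

0.6283 m


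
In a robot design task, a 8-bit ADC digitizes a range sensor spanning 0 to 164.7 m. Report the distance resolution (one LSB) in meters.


res = range / 2^n = 164.7/2^8 = 164.7/256 = 0.6434

0.6434 m


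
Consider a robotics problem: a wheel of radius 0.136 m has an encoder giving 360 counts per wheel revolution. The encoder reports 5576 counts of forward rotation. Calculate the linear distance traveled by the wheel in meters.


revs = 5576/360 = 15.488889
d = revs * 2*pi*r = 15.488889 * 2*pi*0.136 = 13.2355

13.2355 m


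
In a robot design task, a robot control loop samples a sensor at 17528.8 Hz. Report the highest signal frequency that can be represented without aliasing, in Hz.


f_max = f_s/2 = 17528.8/2 = 8764.4000

8764.4000 Hz


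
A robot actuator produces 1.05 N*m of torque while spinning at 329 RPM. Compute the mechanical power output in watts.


omega = 329 * 2*pi/60 = 34.452799 rad/s
P = tau * omega = 1.05 * 34.452799 = 36.1754

36.1754 W


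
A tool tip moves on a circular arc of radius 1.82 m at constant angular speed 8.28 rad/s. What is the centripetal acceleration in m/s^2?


a_c = omega^2 * r = 8.28^2 * 1.82 = 124.7763

124.7763 m/s^2


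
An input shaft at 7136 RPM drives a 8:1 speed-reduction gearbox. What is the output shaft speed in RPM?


omega_out = omega_in / N = 7136 / 8 = 892.0000

892.0000 RPM


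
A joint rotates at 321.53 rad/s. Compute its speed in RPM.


RPM = 321.53 * 60/(2*pi) = 3070.3853

3070.3853 RPM


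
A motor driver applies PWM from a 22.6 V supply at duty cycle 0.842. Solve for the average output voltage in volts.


V_avg = V_supply * D = 22.6*0.842 = 19.0292

19.0292 V


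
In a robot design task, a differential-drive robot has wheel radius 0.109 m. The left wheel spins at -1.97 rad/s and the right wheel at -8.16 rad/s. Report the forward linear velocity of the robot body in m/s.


v = r*(wR + wL)/2 = 0.109*(-8.16 + -1.97)/2 = -0.5521

-0.5521 m/s


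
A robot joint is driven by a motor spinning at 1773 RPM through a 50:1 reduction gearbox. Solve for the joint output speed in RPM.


omega_joint = omega_motor / N = 1773 / 50 = 35.4600

35.4600 RPM


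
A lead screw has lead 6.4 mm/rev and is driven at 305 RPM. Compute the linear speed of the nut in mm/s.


v = lead * (RPM/60) = 6.4*305/60 = 32.5333

32.5333 mm/s


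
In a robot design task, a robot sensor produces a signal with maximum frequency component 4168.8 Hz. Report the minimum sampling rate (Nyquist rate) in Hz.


f_s,min = 2*f_max = 2*4168.8 = 8337.6000

8337.6000 Hz


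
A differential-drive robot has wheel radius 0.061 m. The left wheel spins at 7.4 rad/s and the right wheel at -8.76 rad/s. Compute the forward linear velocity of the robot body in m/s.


v = r*(wR + wL)/2 = 0.061*(-8.76 + 7.4)/2 = -0.0415

-0.0415 m/s


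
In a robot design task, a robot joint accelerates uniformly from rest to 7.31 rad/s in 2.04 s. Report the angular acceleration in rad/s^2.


alpha = delta_omega / t = 7.31 / 2.04 = 3.5833

3.5833 rad/s^2


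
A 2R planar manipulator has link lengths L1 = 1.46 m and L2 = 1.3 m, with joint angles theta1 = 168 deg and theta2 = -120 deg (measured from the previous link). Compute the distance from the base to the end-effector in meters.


x = L1*cos(th1) + L2*cos(th1+th2) = -0.558226
y = L1*sin(th1) + L2*sin(th1+th2) = 1.269639
d = sqrt(x^2 + y^2) = sqrt(0.311616 + 1.611983) = 1.3869

1.3869 m


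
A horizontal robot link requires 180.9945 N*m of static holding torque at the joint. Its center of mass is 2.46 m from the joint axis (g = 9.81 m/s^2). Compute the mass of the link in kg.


m = tau / (g*L) = 180.9945 / (9.81 * 2.46) = 7.5000

7.5000 kg


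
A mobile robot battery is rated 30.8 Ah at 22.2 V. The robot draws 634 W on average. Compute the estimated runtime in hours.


E = 30.8*22.2 = 683.7600 Wh
t = E/P = 683.7600/634 = 1.0785

1.0785 hours


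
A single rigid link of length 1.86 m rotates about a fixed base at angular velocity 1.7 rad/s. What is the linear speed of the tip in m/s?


v = L*omega = 1.86 * 1.7 = 3.1620

3.1620 m/s


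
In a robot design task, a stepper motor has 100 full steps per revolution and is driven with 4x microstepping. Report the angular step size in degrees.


step = 360/(100*4) = 360/400 = 0.9000

0.9000 degrees


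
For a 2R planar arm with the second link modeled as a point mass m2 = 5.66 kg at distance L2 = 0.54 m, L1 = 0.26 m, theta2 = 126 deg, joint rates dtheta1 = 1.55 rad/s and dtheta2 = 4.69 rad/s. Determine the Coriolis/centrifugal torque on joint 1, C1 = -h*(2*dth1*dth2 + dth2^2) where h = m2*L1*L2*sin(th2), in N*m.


h = m2*L1*L2*sin(th2) = 5.66*0.26*0.54*sin(126 deg) = 0.642897
C1 = -h*(2*1.55*4.69 + 4.69^2) = -0.642897*36.5351 = -23.4883

-23.4883 N*m


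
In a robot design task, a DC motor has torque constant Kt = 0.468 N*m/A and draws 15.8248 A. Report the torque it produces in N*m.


tau = Kt * I = 0.468*15.8248 = 7.4060

7.4060 N*m


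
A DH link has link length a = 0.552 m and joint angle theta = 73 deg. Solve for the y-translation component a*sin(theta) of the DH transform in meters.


a*sin(theta) = 0.552*sin(73 deg) = 0.5279

0.5279 m


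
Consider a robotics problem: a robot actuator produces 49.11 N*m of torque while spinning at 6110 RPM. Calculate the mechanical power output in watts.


omega = 6110 * 2*pi/60 = 639.837704 rad/s
P = tau * omega = 49.11 * 639.837704 = 31422.4296

31422.4296 W


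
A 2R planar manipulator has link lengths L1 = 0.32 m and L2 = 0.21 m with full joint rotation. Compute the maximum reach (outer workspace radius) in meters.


r_max = L1 + L2 = 0.32 + 0.21 = 0.5300

0.5300 m


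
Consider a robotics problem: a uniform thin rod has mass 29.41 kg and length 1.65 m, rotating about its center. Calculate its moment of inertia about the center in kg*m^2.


I = (1/12)*m*L^2 = (1/12)*29.41*1.65^2 = 6.6724

6.6724 kg*m^2


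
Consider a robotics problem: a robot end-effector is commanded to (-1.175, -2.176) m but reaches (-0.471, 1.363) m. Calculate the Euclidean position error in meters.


dx = -0.471 - (-1.175) = 0.7040, dy = 1.363 - (-2.176) = 3.5390
err = sqrt(0.495616 + 12.524521) = 3.6083

3.6083 m


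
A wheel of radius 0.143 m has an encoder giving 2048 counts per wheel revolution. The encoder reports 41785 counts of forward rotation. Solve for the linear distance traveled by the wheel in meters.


revs = 41785/2048 = 20.402832
d = revs * 2*pi*r = 20.402832 * 2*pi*0.143 = 18.3319

18.3319 m


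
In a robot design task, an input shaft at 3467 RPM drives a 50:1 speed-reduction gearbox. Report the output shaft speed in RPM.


omega_out = omega_in / N = 3467 / 50 = 69.3400

69.3400 RPM


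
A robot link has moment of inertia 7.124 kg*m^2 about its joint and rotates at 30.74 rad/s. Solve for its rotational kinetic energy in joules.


KE = (1/2)*I*omega^2 = 0.5*7.124*30.74^2 = 3365.9034

3365.9034 J


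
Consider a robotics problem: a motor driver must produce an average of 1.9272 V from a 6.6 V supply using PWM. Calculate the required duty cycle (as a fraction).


D = V_avg/V_supply = 1.9272/6.6 = 0.2920

0.2920


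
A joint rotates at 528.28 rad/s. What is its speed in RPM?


RPM = 528.28 * 60/(2*pi) = 5044.7024

5044.7024 RPM


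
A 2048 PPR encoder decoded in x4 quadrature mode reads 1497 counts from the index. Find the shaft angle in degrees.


angle = counts * 360 / (PPR*4) = 1497 * 360 / 8192 = 65.7861

65.7861 degrees


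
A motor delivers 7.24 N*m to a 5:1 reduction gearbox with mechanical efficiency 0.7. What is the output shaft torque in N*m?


tau_out = tau_in * N * eta = 7.24 * 5 * 0.7 = 25.3400

25.3400 N*m


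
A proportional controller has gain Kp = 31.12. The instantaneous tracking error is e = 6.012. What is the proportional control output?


u_P = Kp * e = 31.12 * 6.012 = 187.0934

187.0934


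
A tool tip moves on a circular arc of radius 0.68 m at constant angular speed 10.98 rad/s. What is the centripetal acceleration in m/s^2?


a_c = omega^2 * r = 10.98^2 * 0.68 = 81.9811

81.9811 m/s^2


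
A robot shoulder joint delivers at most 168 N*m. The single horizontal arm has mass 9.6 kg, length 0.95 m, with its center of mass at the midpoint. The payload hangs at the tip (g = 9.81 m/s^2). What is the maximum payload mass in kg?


tau_arm = m_arm*g*(L/2) = 9.6*9.81*0.95/2 = 44.7336 N*m
tau_payload = tau_max - tau_arm = 168 - 44.7336 = 123.2664
m_payload = tau_payload / (g*L) = 123.2664 / (9.81*0.95) = 13.2267

13.2267 kg


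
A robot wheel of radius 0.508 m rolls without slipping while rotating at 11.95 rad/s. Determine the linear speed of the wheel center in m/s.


v = omega * r = 11.95 * 0.508 = 6.0706

6.0706 m/s


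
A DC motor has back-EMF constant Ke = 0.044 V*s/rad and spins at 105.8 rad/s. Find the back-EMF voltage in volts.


V_emf = Ke * omega = 0.044*105.8 = 4.6552

4.6552 V


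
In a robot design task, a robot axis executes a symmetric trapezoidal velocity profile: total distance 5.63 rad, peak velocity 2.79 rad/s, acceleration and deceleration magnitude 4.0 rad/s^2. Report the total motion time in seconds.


t_acc = v/a = 2.79/4.0 = 0.697500 s
d_acc = v^2/(2a) = 0.973013 rad (each ramp)
d_cruise = 5.63 - 2*0.973013 = 3.683974 rad
t_cruise = 3.683974/2.79 = 1.320421 s
t_total = 2*0.697500 + 1.320421 = 2.7154

2.7154 s


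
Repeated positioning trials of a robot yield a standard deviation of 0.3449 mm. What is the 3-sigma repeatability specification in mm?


repeatability = 3*sigma = 3*0.3449 = 1.0347

1.0347 mm


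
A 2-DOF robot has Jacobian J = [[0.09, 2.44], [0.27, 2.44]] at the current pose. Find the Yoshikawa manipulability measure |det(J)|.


det(J) = 0.09*2.44 - (2.44)*(0.27) = -0.4392
|det(J)| = 0.4392

0.4392


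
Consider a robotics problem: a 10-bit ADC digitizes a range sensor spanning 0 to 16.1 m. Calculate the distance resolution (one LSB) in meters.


res = range / 2^n = 16.1/2^10 = 16.1/1024 = 0.0157

0.0157 m


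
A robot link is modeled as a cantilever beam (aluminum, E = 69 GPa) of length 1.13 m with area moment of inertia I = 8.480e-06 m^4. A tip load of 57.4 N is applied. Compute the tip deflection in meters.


delta = F*L^3/(3*E*I) = 57.4*1.13^3/(3*6.900e+10*8.480e-06)
      = 82.8222878/1755360 = 4.7183e-05

4.7183e-05 m


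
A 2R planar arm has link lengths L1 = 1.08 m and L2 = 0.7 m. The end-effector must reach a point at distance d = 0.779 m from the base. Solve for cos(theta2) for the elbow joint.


cos(th2) = (d^2 - L1^2 - L2^2)/(2*L1*L2) = (0.779^2 - 1.08^2 - 0.7^2)/(2*1.08*0.7) = -0.6942

-0.6942


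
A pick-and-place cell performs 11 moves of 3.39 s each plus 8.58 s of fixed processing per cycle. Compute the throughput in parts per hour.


T_cycle = 11*3.39 + 8.58 = 45.8700 s
rate = 3600/T = 78.4827

78.4827 parts/hour


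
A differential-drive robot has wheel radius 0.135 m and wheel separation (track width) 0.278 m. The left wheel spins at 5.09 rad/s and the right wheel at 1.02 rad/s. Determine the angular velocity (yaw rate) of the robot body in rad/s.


omega = r*(wR - wL)/L = 0.135*(1.02 - (5.09))/0.278 = -1.9764

-1.9764 rad/s


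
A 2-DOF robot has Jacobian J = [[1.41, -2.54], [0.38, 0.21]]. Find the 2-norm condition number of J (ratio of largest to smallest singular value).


JJ^T eigenvalues: trace(JJ^T) = 8.6282, det(JJ^T) = det(J)^2 = 1.59087769
s_max^2 = (8.6282 + sqrt(68.08232448))/2 = 8.43970070
s_min^2 = (8.6282 - sqrt(68.08232448))/2 = 0.18849930
kappa = s_max/s_min = sqrt(8.43970070/0.18849930) = 6.6913

6.6913


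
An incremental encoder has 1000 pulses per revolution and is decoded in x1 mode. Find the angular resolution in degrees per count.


resolution = 360 / (PPR * 1) = 360 / 1000 = 0.3600

0.3600 degrees


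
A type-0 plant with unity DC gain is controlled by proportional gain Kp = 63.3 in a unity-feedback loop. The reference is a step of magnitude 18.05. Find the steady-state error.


e_ss = R/(1 + Kp) = 18.05/(1 + 63.3) = 18.05/64.3000 = 0.2807

0.2807


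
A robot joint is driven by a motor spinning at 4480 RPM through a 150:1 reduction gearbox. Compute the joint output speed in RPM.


omega_joint = omega_motor / N = 4480 / 150 = 29.8667

29.8667 RPM


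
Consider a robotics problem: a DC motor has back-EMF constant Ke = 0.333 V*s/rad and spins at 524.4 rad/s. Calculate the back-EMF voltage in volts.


V_emf = Ke * omega = 0.333*524.4 = 174.6252

174.6252 V


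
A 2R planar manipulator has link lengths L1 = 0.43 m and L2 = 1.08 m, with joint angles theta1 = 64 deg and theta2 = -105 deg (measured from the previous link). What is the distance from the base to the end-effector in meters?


x = L1*cos(th1) + L2*cos(th1+th2) = 1.003586
y = L1*sin(th1) + L2*sin(th1+th2) = -0.322062
d = sqrt(x^2 + y^2) = sqrt(1.007185 + 0.103724) = 1.0540

1.0540 m


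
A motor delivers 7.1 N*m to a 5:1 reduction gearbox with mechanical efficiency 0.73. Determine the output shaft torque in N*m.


tau_out = tau_in * N * eta = 7.1 * 5 * 0.73 = 25.9150

25.9150 N*m


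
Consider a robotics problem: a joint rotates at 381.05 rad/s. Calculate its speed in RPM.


RPM = 381.05 * 60/(2*pi) = 3638.7595

3638.7595 RPM


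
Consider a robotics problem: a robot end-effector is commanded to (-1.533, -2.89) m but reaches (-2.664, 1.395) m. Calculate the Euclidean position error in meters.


dx = -2.664 - (-1.533) = -1.1310, dy = 1.395 - (-2.89) = 4.2850
err = sqrt(1.279161 + 18.361225) = 4.4317

4.4317 m


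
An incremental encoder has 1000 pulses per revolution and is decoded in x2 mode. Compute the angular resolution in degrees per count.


resolution = 360 / (PPR * 2) = 360 / 2000 = 0.1800

0.1800 degrees


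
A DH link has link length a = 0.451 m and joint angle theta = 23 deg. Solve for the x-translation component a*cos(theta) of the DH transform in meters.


a*cos(theta) = 0.451*cos(23 deg) = 0.4151

0.4151 m


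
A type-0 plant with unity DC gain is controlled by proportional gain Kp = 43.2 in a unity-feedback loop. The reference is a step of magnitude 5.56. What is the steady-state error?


e_ss = R/(1 + Kp) = 5.56/(1 + 43.2) = 5.56/44.2000 = 0.1258

0.1258


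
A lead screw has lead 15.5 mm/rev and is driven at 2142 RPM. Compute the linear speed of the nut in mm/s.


v = lead * (RPM/60) = 15.5*2142/60 = 553.3500

553.3500 mm/s


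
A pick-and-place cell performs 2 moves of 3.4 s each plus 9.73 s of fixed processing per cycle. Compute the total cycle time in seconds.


T = 2*3.4 + 9.73 = 16.5300

16.5300 s


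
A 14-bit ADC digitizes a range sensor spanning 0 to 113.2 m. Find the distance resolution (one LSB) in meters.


res = range / 2^n = 113.2/2^14 = 113.2/16384 = 0.0069

0.0069 m


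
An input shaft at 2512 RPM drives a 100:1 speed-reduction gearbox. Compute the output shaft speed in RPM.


omega_out = omega_in / N = 2512 / 100 = 25.1200

25.1200 RPM


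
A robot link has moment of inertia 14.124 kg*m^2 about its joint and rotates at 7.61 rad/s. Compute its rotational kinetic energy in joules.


KE = (1/2)*I*omega^2 = 0.5*14.124*7.61^2 = 408.9753

408.9753 J


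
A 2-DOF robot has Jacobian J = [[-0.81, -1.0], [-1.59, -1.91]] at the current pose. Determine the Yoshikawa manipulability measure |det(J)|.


det(J) = -0.81*-1.91 - (-1.0)*(-1.59) = -0.0429
|det(J)| = 0.0429

0.0429


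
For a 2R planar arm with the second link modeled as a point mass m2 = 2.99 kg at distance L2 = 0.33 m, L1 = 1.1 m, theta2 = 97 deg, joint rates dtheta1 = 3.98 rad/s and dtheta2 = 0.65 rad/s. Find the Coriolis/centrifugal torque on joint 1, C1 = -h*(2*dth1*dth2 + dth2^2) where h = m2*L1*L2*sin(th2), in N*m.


h = m2*L1*L2*sin(th2) = 2.99*1.1*0.33*sin(97 deg) = 1.077280
C1 = -h*(2*3.98*0.65 + 0.65^2) = -1.077280*5.5965 = -6.0290

-6.0290 N*m


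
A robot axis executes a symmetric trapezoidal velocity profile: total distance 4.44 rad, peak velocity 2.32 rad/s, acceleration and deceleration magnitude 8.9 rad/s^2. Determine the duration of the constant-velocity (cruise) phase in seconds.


t_acc = v/a = 0.260674 s, d_acc = v^2/(2a) = 0.302382 rad each
d_cruise = 4.44 - 2*0.302382 = 3.835236 rad
t_cruise = d_cruise/v = 3.835236/2.32 = 1.6531

1.6531 s


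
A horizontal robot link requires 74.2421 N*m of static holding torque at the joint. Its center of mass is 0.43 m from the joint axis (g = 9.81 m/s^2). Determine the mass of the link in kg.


m = tau / (g*L) = 74.2421 / (9.81 * 0.43) = 17.6000

17.6000 kg


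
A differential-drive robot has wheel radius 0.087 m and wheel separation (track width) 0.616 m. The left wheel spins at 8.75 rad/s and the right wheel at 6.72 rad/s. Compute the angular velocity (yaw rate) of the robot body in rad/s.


omega = r*(wR - wL)/L = 0.087*(6.72 - (8.75))/0.616 = -0.2867

-0.2867 rad/s


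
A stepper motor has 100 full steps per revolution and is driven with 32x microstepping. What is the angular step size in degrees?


step = 360/(100*32) = 360/3200 = 0.1125

0.1125 degrees


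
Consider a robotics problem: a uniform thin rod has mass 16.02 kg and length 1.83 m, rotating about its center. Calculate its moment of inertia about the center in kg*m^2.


I = (1/12)*m*L^2 = (1/12)*16.02*1.83^2 = 4.4708

4.4708 kg*m^2


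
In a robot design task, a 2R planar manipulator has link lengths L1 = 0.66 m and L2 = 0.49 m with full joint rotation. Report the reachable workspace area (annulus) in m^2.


r_max = L1 + L2 = 1.1500, r_min = |L1 - L2| = 0.1700
A = pi*(r_max^2 - r_min^2) = pi*(1.3225 - 0.0289) = 4.0640

4.0640 m^2


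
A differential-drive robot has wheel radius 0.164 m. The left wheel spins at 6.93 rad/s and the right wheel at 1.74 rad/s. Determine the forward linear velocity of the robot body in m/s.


v = r*(wR + wL)/2 = 0.164*(1.74 + 6.93)/2 = 0.7109

0.7109 m/s


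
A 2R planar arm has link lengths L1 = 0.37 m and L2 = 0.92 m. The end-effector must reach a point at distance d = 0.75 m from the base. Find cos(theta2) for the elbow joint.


cos(th2) = (d^2 - L1^2 - L2^2)/(2*L1*L2) = (0.75^2 - 0.37^2 - 0.92^2)/(2*0.37*0.92) = -0.6181

-0.6181


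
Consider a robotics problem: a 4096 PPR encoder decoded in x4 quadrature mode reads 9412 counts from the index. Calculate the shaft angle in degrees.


angle = counts * 360 / (PPR*4) = 9412 * 360 / 16384 = 206.8066

206.8066 degrees


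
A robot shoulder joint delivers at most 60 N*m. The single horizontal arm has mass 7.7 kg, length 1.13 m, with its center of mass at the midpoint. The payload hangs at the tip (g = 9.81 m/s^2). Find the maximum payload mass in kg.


tau_arm = m_arm*g*(L/2) = 7.7*9.81*1.13/2 = 42.6784 N*m
tau_payload = tau_max - tau_arm = 60 - 42.6784 = 17.3216
m_payload = tau_payload / (g*L) = 17.3216 / (9.81*1.13) = 1.5626

1.5626 kg


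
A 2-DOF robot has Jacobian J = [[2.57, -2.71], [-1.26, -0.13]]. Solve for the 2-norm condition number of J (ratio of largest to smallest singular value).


JJ^T eigenvalues: trace(JJ^T) = 15.5535, det(JJ^T) = det(J)^2 = 14.05275169
s_max^2 = (15.5535 + sqrt(185.70035549))/2 = 14.59034588
s_min^2 = (15.5535 - sqrt(185.70035549))/2 = 0.96315412
kappa = s_max/s_min = sqrt(14.59034588/0.96315412) = 3.8921

3.8921


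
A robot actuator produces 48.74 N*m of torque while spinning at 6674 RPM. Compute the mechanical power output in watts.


omega = 6674 * 2*pi/60 = 698.899646 rad/s
P = tau * omega = 48.74 * 698.899646 = 34064.3687

34064.3687 W


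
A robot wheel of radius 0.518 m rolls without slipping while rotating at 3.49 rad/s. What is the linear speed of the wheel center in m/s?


v = omega * r = 3.49 * 0.518 = 1.8078

1.8078 m/s


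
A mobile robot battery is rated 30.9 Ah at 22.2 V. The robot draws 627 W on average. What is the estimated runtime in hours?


E = 30.9*22.2 = 685.9800 Wh
t = E/P = 685.9800/627 = 1.0941

1.0941 hours


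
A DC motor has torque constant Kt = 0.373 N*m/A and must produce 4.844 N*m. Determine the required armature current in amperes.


I = tau / Kt = 4.844/0.373 = 12.9866

12.9866 A


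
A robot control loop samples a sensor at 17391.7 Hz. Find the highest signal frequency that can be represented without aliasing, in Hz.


f_max = f_s/2 = 17391.7/2 = 8695.8500

8695.8500 Hz


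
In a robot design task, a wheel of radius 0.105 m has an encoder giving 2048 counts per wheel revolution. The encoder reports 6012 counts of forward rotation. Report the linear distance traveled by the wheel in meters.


revs = 6012/2048 = 2.935547
d = revs * 2*pi*r = 2.935547 * 2*pi*0.105 = 1.9367

1.9367 m


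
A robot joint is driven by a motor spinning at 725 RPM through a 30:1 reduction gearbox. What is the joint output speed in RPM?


omega_joint = omega_motor / N = 725 / 30 = 24.1667

24.1667 RPM


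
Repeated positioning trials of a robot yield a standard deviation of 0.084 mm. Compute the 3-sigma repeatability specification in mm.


repeatability = 3*sigma = 3*0.084 = 0.2520

0.2520 mm


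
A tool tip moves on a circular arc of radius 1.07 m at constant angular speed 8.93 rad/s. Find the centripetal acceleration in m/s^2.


a_c = omega^2 * r = 8.93^2 * 1.07 = 85.3270

85.3270 m/s^2


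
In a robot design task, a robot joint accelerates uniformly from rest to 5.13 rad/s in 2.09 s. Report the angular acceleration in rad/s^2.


alpha = delta_omega / t = 5.13 / 2.09 = 2.4545

2.4545 rad/s^2
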